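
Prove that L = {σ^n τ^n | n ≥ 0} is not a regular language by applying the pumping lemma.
Assume L is regular with pumping length p. Idea: pumping the σ-block changes the count balance.
Choose s = σ^p τ^p (length 2p ≥ p). By the pumping lemma, s = xyz with |xy| ≤ p, |y| > 0. So y = σ^k for some k > 0 (since xy is entirely within the σ's). Pumping gives xy²z = σ^(p+k) τ^p, which is not in L since p+k ≠ p.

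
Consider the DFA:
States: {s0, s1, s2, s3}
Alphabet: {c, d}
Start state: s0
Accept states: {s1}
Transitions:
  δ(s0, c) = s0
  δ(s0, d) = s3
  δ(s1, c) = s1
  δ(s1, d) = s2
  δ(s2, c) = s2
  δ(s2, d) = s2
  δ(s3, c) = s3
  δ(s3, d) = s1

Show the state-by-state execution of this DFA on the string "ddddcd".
read 'd': s0 → s3
  read 'd': s3 → s1
  read 'd': s1 → s2
  read 'd': s2 → s2
  read 'c': s2 → s2
  read 'd': s2 → s2
s0 -> s3 -> s1 -> s2 -> s2 -> s2 -> s2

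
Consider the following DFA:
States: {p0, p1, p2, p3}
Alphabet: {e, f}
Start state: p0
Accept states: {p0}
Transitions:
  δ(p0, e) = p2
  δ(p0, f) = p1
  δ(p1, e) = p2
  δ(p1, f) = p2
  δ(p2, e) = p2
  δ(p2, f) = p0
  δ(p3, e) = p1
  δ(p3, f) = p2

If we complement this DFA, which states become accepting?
Complement accept states = All states \ Original accept states
= {p0, p1, p2, p3} \ {p0}
{p1, p2, p3}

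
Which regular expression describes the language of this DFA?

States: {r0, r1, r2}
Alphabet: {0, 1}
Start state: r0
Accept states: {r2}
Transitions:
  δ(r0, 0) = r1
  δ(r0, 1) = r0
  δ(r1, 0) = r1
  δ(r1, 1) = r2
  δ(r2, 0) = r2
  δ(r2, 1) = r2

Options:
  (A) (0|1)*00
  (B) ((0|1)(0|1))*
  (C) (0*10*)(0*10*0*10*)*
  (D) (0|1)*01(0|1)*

Check each option against the DFA on short strings; one disagreement eliminates an option:
  (A) (0|1)*00: on '00' the DFA goes r0 → r1 → r1 and rejects (r1 ∉ Accept), but the regex matches it → eliminate
  (B) ((0|1)(0|1))*: on ε the DFA stays in r0 and rejects (r0 ∉ Accept), but the regex matches it → eliminate
  (C) (0*10*)(0*10*0*10*)*: on '1' the DFA goes r0 → r0 and rejects (r0 ∉ Accept), but the regex matches it → eliminate
  (D) (0|1)*01(0|1)*: agrees with the DFA on every string of length ≤ 6
Only (D) is consistent with the DFA.
(D) (0|1)*01(0|1)*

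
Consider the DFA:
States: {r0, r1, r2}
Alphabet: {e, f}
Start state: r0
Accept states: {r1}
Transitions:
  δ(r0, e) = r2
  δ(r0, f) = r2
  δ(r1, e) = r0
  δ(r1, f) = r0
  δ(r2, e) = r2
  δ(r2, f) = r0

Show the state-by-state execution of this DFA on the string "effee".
read 'e': r0 → r2
  read 'f': r2 → r0
  read 'f': r0 → r2
  read 'e': r2 → r2
  read 'e': r2 → r2
r0 -> r2 -> r0 -> r2 -> r2 -> r2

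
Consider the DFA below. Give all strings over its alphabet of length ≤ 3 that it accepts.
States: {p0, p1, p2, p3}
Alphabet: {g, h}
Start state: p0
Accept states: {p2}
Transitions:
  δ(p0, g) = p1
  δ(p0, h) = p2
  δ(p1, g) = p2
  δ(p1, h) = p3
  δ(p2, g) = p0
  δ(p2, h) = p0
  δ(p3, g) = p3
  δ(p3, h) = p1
h, gg, hgh, hhh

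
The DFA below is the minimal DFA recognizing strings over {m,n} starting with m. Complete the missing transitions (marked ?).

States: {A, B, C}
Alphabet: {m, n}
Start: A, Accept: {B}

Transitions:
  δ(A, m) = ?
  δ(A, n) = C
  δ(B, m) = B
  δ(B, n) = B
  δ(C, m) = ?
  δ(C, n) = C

From the language and accept set, identify what each state tracks — A: no input read; B: started with m; C: started with n (dead).
Each missing δ(q, a) is the state matching the new tracked value after reading a.
δ(A, m) = B; δ(C, m) = C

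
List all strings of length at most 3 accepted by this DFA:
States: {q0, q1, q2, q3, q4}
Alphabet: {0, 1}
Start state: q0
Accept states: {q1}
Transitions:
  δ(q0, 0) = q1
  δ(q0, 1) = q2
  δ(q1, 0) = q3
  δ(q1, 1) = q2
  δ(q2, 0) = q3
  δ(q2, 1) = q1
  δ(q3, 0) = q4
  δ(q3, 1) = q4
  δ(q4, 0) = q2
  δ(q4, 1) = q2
0, 11, 011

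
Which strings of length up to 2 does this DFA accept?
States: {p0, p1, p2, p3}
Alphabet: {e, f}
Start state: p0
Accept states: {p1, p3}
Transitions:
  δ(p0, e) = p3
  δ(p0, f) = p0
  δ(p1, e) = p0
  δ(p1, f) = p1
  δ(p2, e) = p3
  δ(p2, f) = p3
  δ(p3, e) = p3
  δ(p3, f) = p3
e, ee, ef, fe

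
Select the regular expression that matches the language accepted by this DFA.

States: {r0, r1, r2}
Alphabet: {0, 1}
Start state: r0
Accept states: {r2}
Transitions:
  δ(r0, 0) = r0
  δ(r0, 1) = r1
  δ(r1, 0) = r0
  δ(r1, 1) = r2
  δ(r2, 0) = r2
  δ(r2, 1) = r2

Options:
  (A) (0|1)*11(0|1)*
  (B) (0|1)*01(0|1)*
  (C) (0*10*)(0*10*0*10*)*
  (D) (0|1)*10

Check each option against the DFA on short strings; one disagreement eliminates an option:
  (A) (0|1)*11(0|1)*: agrees with the DFA on every string of length ≤ 6
  (B) (0|1)*01(0|1)*: on '01' the DFA goes r0 → r0 → r1 and rejects (r1 ∉ Accept), but the regex matches it → eliminate
  (C) (0*10*)(0*10*0*10*)*: on '1' the DFA goes r0 → r1 and rejects (r1 ∉ Accept), but the regex matches it → eliminate
  (D) (0|1)*10: on '10' the DFA goes r0 → r1 → r0 and rejects (r0 ∉ Accept), but the regex matches it → eliminate
Only (A) is consistent with the DFA.
(A) (0|1)*11(0|1)*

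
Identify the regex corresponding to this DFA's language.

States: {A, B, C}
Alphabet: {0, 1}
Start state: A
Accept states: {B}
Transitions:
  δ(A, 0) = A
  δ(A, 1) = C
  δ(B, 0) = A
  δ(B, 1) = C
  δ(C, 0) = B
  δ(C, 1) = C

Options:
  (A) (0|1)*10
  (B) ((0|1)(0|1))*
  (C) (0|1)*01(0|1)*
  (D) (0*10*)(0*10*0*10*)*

Check each option against the DFA on short strings; one disagreement eliminates an option:
  (A) (0|1)*10: agrees with the DFA on every string of length ≤ 6
  (B) ((0|1)(0|1))*: on ε the DFA stays in A and rejects (A ∉ Accept), but the regex matches it → eliminate
  (C) (0|1)*01(0|1)*: on '01' the DFA goes A → A → C and rejects (C ∉ Accept), but the regex matches it → eliminate
  (D) (0*10*)(0*10*0*10*)*: on '1' the DFA goes A → C and rejects (C ∉ Accept), but the regex matches it → eliminate
Only (A) is consistent with the DFA.
(A) (0|1)*10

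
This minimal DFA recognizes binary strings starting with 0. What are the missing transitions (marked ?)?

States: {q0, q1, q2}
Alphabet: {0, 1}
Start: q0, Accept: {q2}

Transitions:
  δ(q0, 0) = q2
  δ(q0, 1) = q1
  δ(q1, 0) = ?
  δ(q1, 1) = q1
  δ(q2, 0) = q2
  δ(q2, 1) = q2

From the language and accept set, identify what each state tracks — q0: no input read; q1: started with 1 (dead); q2: started with 0.
Each missing δ(q, a) is the state matching the new tracked value after reading a.
δ(q1, 0) = q1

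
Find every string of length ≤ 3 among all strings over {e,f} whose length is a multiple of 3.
ε, eee, eef, efe, eff, fee, fef, ffe, fff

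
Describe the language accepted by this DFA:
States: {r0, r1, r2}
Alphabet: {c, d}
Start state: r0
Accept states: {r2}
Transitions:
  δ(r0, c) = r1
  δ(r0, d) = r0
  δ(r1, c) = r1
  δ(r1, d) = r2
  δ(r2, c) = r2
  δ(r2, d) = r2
Testing a few strings:
  'cdc' → accept
  'cccc' → reject
  'cd' → accept
  'dc' → reject
State roles: r0=no c seen yet; r1=seen a c, waiting for d; r2=substring cd seen
All strings over {c,d} containing the substring cd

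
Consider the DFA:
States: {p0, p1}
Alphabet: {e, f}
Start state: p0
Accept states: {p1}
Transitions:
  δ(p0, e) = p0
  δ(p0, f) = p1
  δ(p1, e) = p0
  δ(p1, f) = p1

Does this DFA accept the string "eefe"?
Processing string "eefe":
  p0 --e--> p0
  p0 --e--> p0
  p0 --f--> p1
  p1 --e--> p0
Final state: p0
Accept states: {p1}
No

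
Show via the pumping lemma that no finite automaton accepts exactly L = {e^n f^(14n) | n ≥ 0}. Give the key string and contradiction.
Assume L is regular with pumping length p. Idea: pumping the e-block breaks the 1:14 ratio.
Choose s = e^p f^(14p) (length 15p ≥ p). By the pumping lemma, s = xyz with |xy| ≤ p, |y| > 0, so y = e^k with k ≥ 1. Then xy²z = e^(p+k) f^(14p). For this to be in L we would need 14p = 14(p+k), i.e. 14k = 0, contradicting k ≥ 1. So xy²z ∉ L.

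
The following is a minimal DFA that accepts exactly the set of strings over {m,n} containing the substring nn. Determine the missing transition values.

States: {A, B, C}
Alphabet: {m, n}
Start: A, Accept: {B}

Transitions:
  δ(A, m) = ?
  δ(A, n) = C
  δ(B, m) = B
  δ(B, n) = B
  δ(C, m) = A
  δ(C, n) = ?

From the language and accept set, identify what each state tracks — A: no progress toward nn; B: substring nn seen; C: one trailing n.
Each missing δ(q, a) is the state matching the new tracked value after reading a.
δ(A, m) = A; δ(C, n) = B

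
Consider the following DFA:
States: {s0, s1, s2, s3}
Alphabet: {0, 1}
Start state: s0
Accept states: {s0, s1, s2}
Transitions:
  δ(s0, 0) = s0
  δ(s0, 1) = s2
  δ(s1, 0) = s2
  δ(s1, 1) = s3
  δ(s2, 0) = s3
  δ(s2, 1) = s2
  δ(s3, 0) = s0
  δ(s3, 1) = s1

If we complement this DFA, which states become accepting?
Complement accept states = All states \ Original accept states
= {s0, s1, s2, s3} \ {s0, s1, s2}
{s3}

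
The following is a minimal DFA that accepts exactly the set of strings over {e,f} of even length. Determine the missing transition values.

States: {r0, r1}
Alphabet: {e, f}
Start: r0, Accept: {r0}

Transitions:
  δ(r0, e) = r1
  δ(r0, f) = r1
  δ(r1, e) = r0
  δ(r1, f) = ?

From the language and accept set, identify what each state tracks — r0: even length so far; r1: odd length so far.
Each missing δ(q, a) is the state matching the new tracked value after reading a.
δ(r1, f) = r0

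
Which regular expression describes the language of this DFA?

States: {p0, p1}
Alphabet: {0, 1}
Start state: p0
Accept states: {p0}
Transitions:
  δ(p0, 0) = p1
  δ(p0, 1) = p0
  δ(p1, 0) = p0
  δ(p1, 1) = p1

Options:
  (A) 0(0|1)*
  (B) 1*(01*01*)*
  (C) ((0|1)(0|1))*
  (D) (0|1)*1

Check each option against the DFA on short strings; one disagreement eliminates an option:
  (A) 0(0|1)*: on ε the DFA stays in p0 and accepts (p0 ∈ Accept), but the regex does not match it → eliminate
  (B) 1*(01*01*)*: agrees with the DFA on every string of length ≤ 6
  (C) ((0|1)(0|1))*: on '1' the DFA goes p0 → p0 and accepts (p0 ∈ Accept), but the regex does not match it → eliminate
  (D) (0|1)*1: on ε the DFA stays in p0 and accepts (p0 ∈ Accept), but the regex does not match it → eliminate
Only (B) is consistent with the DFA.
(B) 1*(01*01*)*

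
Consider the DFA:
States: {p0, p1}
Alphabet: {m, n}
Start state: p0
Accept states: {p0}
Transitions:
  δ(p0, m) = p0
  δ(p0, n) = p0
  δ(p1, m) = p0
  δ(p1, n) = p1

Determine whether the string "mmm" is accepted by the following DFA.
Processing string "mmm":
  p0 --m--> p0
  p0 --m--> p0
  p0 --m--> p0
Final state: p0
Accept states: {p0}
Yes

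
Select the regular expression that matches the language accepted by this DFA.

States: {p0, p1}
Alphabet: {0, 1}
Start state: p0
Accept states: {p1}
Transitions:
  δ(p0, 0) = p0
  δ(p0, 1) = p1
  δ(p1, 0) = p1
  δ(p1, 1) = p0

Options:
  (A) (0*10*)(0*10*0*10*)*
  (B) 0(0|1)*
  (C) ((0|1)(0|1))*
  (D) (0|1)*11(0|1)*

Check each option against the DFA on short strings; one disagreement eliminates an option:
  (A) (0*10*)(0*10*0*10*)*: agrees with the DFA on every string of length ≤ 6
  (B) 0(0|1)*: on '0' the DFA goes p0 → p0 and rejects (p0 ∉ Accept), but the regex matches it → eliminate
  (C) ((0|1)(0|1))*: on ε the DFA stays in p0 and rejects (p0 ∉ Accept), but the regex matches it → eliminate
  (D) (0|1)*11(0|1)*: on '1' the DFA goes p0 → p1 and accepts (p1 ∈ Accept), but the regex does not match it → eliminate
Only (A) is consistent with the DFA.
(A) (0*10*)(0*10*0*10*)*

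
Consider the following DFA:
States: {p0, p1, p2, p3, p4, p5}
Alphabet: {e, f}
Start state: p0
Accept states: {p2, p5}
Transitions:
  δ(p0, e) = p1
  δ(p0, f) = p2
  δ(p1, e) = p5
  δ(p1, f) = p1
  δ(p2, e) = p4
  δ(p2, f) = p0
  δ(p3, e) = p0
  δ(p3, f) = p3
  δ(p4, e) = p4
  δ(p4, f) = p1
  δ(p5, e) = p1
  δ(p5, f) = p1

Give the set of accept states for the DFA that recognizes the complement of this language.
Complement accept states = All states \ Original accept states
= {p0, p1, p2, p3, p4, p5} \ {p2, p5}
{p0, p1, p3, p4}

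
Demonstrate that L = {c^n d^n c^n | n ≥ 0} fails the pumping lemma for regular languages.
Assume L is regular with pumping length p. Idea: pumping the first c-block unbalances it against the other two.
Choose s = c^p d^p c^p ∈ L (|s| = 3p ≥ p). By the pumping lemma, s = xyz with |xy| ≤ p, |y| > 0, so y = c^k with k ≥ 1, inside the first c-block. Then xy²z = c^(p+k) d^p c^p. The first block has length p+k ≠ p, so the three block lengths are no longer equal and xy²z ∉ L.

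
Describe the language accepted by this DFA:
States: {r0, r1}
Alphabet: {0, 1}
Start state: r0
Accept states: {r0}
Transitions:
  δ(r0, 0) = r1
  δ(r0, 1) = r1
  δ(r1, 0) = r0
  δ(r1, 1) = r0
Testing a few strings:
  '1' → reject
  '01' → accept
  '11' → accept
  '011' → reject
State roles: r0=even length so far; r1=odd length so far
All binary strings of even length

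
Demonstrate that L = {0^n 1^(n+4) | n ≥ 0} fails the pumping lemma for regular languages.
Assume L is regular with pumping length p. Idea: pumping the 0-block breaks the fixed offset of 4.
Choose s = 0^p 1^(p+4) ∈ L. By the pumping lemma, s = xyz with |xy| ≤ p, |y| > 0, so y = 0^k with k ≥ 1. Then xy²z = 0^(p+k) 1^(p+4). For this to be in L we would need p+4 = (p+k)+4, i.e. k = 0, contradicting k ≥ 1. So xy²z ∉ L.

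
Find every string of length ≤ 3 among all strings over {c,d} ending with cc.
cc, ccc, dcc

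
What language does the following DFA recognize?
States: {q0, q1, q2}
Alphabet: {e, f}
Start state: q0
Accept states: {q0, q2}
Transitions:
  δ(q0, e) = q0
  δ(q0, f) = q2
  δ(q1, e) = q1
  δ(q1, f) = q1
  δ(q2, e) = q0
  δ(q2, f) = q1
Testing a few strings:
  'ff' → reject
  'fee' → accept
  'feff' → reject
  'fe' → accept
State roles: q0=last symbol not f (ok); q1=saw ff (dead); q2=last symbol f (ok)
All strings over {e,f} with no two consecutive f's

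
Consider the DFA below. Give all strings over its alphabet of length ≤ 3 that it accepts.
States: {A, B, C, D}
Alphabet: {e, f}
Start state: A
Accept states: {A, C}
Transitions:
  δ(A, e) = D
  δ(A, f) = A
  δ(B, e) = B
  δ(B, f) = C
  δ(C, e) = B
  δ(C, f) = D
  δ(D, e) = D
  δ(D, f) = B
ε, f, ff, eff, fff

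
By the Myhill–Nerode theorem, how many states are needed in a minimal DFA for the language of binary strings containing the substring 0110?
By Myhill–Nerode, count the distinguishable equivalence classes: 5 classes — one per longest suffix of the input that is a prefix of '0110' (lengths 0 through 3), plus an absorbing 'already seen 0110' class.
5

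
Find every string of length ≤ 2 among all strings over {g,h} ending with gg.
gg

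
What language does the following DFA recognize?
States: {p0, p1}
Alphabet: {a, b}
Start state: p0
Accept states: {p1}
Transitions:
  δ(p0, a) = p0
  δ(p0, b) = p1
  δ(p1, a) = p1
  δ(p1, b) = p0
Testing a few strings:
  'a' → reject
  'ab' → accept
  'b' → accept
  'aaa' → reject
State roles: p0=even number of b's so far; p1=odd number of b's so far
All strings over {a,b} with an odd number of b's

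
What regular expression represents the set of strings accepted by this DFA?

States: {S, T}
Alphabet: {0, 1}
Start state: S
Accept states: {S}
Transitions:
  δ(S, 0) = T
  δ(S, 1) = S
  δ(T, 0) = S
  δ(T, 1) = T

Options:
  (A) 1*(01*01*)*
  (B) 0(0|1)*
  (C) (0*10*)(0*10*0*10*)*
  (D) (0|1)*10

Check each option against the DFA on short strings; one disagreement eliminates an option:
  (A) 1*(01*01*)*: agrees with the DFA on every string of length ≤ 6
  (B) 0(0|1)*: on ε the DFA stays in S and accepts (S ∈ Accept), but the regex does not match it → eliminate
  (C) (0*10*)(0*10*0*10*)*: on ε the DFA stays in S and accepts (S ∈ Accept), but the regex does not match it → eliminate
  (D) (0|1)*10: on ε the DFA stays in S and accepts (S ∈ Accept), but the regex does not match it → eliminate
Only (A) is consistent with the DFA.
(A) 1*(01*01*)*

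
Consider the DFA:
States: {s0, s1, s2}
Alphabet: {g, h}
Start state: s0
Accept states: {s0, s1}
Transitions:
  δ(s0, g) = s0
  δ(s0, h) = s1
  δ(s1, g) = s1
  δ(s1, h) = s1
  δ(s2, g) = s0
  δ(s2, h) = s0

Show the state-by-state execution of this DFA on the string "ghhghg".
read 'g': s0 → s0
  read 'h': s0 → s1
  read 'h': s1 → s1
  read 'g': s1 → s1
  read 'h': s1 → s1
  read 'g': s1 → s1
s0 -> s0 -> s1 -> s1 -> s1 -> s1 -> s1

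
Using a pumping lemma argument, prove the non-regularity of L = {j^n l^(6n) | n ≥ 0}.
Assume L is regular with pumping length p. Idea: pumping the j-block breaks the 1:6 ratio.
Choose s = j^p l^(6p) (length 7p ≥ p). By the pumping lemma, s = xyz with |xy| ≤ p, |y| > 0, so y = j^k with k ≥ 1. Then xy²z = j^(p+k) l^(6p). For this to be in L we would need 6p = 6(p+k), i.e. 6k = 0, contradicting k ≥ 1. So xy²z ∉ L.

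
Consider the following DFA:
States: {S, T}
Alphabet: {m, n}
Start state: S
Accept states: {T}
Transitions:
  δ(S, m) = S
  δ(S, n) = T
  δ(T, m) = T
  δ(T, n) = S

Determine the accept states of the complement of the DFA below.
Complement accept states = All states \ Original accept states
= {S, T} \ {T}
{S}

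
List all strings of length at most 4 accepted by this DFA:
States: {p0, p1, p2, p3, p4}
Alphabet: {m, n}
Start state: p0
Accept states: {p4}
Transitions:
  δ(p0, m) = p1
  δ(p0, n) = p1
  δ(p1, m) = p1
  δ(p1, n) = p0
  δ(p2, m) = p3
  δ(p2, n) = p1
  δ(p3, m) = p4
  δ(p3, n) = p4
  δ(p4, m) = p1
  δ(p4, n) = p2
None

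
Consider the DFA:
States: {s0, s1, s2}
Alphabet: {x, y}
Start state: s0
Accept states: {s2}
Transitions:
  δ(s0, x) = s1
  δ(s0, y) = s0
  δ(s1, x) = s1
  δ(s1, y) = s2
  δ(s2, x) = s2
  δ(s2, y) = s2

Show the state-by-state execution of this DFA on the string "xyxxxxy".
read 'x': s0 → s1
  read 'y': s1 → s2
  read 'x': s2 → s2
  read 'x': s2 → s2
  read 'x': s2 → s2
  read 'x': s2 → s2
  read 'y': s2 → s2
s0 -> s1 -> s2 -> s2 -> s2 -> s2 -> s2 -> s2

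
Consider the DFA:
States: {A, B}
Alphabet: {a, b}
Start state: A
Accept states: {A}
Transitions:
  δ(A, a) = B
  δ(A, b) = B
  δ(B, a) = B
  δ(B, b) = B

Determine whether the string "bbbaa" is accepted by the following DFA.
Processing string "bbbaa":
  A --b--> B
  B --b--> B
  B --b--> B
  B --a--> B
  B --a--> B
Final state: B
Accept states: {A}
No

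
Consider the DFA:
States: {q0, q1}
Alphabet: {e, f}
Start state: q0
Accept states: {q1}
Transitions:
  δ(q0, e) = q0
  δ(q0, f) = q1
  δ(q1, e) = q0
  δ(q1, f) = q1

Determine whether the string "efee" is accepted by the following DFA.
Processing string "efee":
  q0 --e--> q0
  q0 --f--> q1
  q1 --e--> q0
  q0 --e--> q0
Final state: q0
Accept states: {q1}
No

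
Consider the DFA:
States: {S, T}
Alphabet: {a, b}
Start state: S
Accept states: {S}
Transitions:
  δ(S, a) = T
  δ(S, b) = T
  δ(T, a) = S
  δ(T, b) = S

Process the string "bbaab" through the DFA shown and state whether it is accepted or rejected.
Processing string "bbaab":
  S --b--> T
  T --b--> S
  S --a--> T
  T --a--> S
  S --b--> T
Final state: T
Accept states: {S}
No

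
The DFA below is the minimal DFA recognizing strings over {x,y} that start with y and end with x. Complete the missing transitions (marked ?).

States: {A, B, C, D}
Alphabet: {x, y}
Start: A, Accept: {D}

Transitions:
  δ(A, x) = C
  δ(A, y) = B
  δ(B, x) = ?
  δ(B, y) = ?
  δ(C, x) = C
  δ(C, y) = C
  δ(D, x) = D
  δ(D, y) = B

From the language and accept set, identify what each state tracks — A: no input read; B: started with y, last symbol y; C: started with x (dead); D: started with y, last symbol x.
Each missing δ(q, a) is the state matching the new tracked value after reading a.
δ(B, x) = D; δ(B, y) = B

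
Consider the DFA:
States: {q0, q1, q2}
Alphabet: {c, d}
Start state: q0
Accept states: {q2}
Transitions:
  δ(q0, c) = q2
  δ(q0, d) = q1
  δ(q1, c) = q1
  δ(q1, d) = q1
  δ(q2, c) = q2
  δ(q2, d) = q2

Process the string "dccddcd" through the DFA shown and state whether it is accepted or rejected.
Processing string "dccddcd":
  q0 --d--> q1
  q1 --c--> q1
  q1 --c--> q1
  q1 --d--> q1
  q1 --d--> q1
  q1 --c--> q1
  q1 --d--> q1
Final state: q1
Accept states: {q2}
No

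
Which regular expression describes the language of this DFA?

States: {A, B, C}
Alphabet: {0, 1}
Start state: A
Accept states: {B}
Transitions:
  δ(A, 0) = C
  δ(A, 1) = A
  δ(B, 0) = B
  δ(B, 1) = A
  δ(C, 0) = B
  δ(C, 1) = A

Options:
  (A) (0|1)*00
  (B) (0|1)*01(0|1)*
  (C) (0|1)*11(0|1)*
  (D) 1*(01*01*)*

Check each option against the DFA on short strings; one disagreement eliminates an option:
  (A) (0|1)*00: agrees with the DFA on every string of length ≤ 6
  (B) (0|1)*01(0|1)*: on '00' the DFA goes A → C → B and accepts (B ∈ Accept), but the regex does not match it → eliminate
  (C) (0|1)*11(0|1)*: on '00' the DFA goes A → C → B and accepts (B ∈ Accept), but the regex does not match it → eliminate
  (D) 1*(01*01*)*: on ε the DFA stays in A and rejects (A ∉ Accept), but the regex matches it → eliminate
Only (A) is consistent with the DFA.
(A) (0|1)*00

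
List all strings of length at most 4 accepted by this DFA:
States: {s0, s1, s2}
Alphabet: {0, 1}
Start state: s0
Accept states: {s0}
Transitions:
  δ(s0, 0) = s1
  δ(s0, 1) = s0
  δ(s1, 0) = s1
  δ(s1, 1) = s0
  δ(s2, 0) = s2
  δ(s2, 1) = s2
ε, 1, 01, 11, 001, 011, 101, 111, 0001, 0011, 0101, 0111, 1001, 1011, 1101, 1111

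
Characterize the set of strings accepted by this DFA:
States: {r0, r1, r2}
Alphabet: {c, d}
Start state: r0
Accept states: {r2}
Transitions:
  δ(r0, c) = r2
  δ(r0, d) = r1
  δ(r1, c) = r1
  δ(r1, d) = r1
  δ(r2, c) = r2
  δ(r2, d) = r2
Testing a few strings:
  'ccc' → accept
  'd' → reject
  'c' → accept
  'cd' → accept
State roles: r0=no input read; r1=started with d (dead); r2=started with c
All strings over {c,d} starting with c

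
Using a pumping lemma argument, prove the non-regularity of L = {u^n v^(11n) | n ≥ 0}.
Assume L is regular with pumping length p. Idea: pumping the u-block breaks the 1:11 ratio.
Choose s = u^p v^(11p) (length 12p ≥ p). By the pumping lemma, s = xyz with |xy| ≤ p, |y| > 0, so y = u^k with k ≥ 1. Then xy²z = u^(p+k) v^(11p). For this to be in L we would need 11p = 11(p+k), i.e. 11k = 0, contradicting k ≥ 1. So xy²z ∉ L.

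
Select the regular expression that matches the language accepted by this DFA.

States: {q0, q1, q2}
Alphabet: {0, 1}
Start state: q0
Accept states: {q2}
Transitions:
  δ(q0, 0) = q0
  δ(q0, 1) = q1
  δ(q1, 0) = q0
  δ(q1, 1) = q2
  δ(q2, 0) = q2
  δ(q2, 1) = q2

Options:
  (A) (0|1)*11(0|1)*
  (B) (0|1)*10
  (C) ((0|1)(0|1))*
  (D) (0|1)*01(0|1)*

Check each option against the DFA on short strings; one disagreement eliminates an option:
  (A) (0|1)*11(0|1)*: agrees with the DFA on every string of length ≤ 6
  (B) (0|1)*10: on '10' the DFA goes q0 → q1 → q0 and rejects (q0 ∉ Accept), but the regex matches it → eliminate
  (C) ((0|1)(0|1))*: on ε the DFA stays in q0 and rejects (q0 ∉ Accept), but the regex matches it → eliminate
  (D) (0|1)*01(0|1)*: on '01' the DFA goes q0 → q0 → q1 and rejects (q1 ∉ Accept), but the regex matches it → eliminate
Only (A) is consistent with the DFA.
(A) (0|1)*11(0|1)*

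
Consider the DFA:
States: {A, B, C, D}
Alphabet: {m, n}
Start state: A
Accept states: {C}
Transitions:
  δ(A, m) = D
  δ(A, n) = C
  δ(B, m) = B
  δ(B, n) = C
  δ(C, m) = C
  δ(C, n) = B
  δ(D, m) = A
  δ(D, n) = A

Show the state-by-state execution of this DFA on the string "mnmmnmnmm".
read 'm': A → D
  read 'n': D → A
  read 'm': A → D
  read 'm': D → A
  read 'n': A → C
  read 'm': C → C
  read 'n': C → B
  read 'm': B → B
  read 'm': B → B
A -> D -> A -> D -> A -> C -> C -> B -> B -> B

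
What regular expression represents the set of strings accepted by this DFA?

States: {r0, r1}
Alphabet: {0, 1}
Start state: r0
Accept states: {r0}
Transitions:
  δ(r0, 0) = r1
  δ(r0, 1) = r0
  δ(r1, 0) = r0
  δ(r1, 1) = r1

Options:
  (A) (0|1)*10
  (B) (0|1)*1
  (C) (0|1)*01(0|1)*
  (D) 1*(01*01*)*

Check each option against the DFA on short strings; one disagreement eliminates an option:
  (A) (0|1)*10: on ε the DFA stays in r0 and accepts (r0 ∈ Accept), but the regex does not match it → eliminate
  (B) (0|1)*1: on ε the DFA stays in r0 and accepts (r0 ∈ Accept), but the regex does not match it → eliminate
  (C) (0|1)*01(0|1)*: on ε the DFA stays in r0 and accepts (r0 ∈ Accept), but the regex does not match it → eliminate
  (D) 1*(01*01*)*: agrees with the DFA on every string of length ≤ 6
Only (D) is consistent with the DFA.
(D) 1*(01*01*)*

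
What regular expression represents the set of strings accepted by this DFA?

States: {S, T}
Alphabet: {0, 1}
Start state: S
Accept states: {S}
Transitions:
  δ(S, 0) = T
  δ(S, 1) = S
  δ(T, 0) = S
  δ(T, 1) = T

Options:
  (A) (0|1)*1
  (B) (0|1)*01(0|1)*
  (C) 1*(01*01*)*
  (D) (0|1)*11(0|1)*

Check each option against the DFA on short strings; one disagreement eliminates an option:
  (A) (0|1)*1: on ε the DFA stays in S and accepts (S ∈ Accept), but the regex does not match it → eliminate
  (B) (0|1)*01(0|1)*: on ε the DFA stays in S and accepts (S ∈ Accept), but the regex does not match it → eliminate
  (C) 1*(01*01*)*: agrees with the DFA on every string of length ≤ 6
  (D) (0|1)*11(0|1)*: on ε the DFA stays in S and accepts (S ∈ Accept), but the regex does not match it → eliminate
Only (C) is consistent with the DFA.
(C) 1*(01*01*)*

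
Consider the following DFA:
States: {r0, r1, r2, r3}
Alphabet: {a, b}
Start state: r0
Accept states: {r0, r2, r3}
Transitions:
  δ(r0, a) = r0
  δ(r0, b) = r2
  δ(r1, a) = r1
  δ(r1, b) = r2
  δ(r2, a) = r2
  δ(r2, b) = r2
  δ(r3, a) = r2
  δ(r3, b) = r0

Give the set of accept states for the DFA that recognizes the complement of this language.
Complement accept states = All states \ Original accept states
= {r0, r1, r2, r3} \ {r0, r2, r3}
{r1}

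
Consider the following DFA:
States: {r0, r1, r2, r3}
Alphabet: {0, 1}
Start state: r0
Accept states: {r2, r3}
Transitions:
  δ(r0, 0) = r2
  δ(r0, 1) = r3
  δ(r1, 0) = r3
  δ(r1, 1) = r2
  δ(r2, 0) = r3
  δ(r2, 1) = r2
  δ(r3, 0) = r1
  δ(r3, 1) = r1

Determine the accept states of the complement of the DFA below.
Complement accept states = All states \ Original accept states
= {r0, r1, r2, r3} \ {r2, r3}
{r0, r1}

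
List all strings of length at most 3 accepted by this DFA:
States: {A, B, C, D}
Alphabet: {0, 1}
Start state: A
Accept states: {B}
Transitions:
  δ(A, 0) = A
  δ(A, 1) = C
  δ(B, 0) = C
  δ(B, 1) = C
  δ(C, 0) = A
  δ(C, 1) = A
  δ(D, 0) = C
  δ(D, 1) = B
None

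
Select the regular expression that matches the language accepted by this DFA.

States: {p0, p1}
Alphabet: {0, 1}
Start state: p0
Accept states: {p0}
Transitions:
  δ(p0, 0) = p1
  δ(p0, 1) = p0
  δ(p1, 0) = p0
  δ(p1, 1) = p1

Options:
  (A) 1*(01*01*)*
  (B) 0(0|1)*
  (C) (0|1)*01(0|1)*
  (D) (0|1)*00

Check each option against the DFA on short strings; one disagreement eliminates an option:
  (A) 1*(01*01*)*: agrees with the DFA on every string of length ≤ 6
  (B) 0(0|1)*: on ε the DFA stays in p0 and accepts (p0 ∈ Accept), but the regex does not match it → eliminate
  (C) (0|1)*01(0|1)*: on ε the DFA stays in p0 and accepts (p0 ∈ Accept), but the regex does not match it → eliminate
  (D) (0|1)*00: on ε the DFA stays in p0 and accepts (p0 ∈ Accept), but the regex does not match it → eliminate
Only (A) is consistent with the DFA.
(A) 1*(01*01*)*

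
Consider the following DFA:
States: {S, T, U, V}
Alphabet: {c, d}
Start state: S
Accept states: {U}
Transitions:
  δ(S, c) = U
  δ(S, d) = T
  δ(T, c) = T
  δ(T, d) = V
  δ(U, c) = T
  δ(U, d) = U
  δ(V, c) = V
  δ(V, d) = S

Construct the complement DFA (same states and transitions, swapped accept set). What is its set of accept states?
Complement accept states = All states \ Original accept states
= {S, T, U, V} \ {U}
{S, T, V}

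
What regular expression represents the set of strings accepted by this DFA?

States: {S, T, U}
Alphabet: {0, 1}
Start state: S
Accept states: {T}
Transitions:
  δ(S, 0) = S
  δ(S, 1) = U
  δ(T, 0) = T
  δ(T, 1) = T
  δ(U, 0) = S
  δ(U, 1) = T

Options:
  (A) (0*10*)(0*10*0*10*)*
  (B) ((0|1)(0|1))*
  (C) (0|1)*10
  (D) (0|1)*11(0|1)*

Check each option against the DFA on short strings; one disagreement eliminates an option:
  (A) (0*10*)(0*10*0*10*)*: on '1' the DFA goes S → U and rejects (U ∉ Accept), but the regex matches it → eliminate
  (B) ((0|1)(0|1))*: on ε the DFA stays in S and rejects (S ∉ Accept), but the regex matches it → eliminate
  (C) (0|1)*10: on '10' the DFA goes S → U → S and rejects (S ∉ Accept), but the regex matches it → eliminate
  (D) (0|1)*11(0|1)*: agrees with the DFA on every string of length ≤ 6
Only (D) is consistent with the DFA.
(D) (0|1)*11(0|1)*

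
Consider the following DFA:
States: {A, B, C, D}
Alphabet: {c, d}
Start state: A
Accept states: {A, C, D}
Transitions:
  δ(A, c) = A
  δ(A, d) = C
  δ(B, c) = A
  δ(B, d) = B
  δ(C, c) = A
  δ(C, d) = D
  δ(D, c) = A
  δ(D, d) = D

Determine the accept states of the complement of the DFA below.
Complement accept states = All states \ Original accept states
= {A, B, C, D} \ {A, C, D}
{B}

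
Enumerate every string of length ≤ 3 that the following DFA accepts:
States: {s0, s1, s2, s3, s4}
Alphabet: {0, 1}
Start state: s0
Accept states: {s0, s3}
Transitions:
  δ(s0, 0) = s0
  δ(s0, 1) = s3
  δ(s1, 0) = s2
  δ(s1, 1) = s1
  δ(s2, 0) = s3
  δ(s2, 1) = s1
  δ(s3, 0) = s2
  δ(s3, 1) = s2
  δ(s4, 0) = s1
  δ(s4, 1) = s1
ε, 0, 1, 00, 01, 000, 001, 100, 110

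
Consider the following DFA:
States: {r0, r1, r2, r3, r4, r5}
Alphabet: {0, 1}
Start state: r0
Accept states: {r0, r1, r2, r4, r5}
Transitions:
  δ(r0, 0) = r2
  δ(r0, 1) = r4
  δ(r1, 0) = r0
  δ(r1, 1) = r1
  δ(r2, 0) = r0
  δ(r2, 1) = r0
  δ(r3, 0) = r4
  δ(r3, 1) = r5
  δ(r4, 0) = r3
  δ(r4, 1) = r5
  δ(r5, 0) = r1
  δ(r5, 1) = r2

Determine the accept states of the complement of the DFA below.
Complement accept states = All states \ Original accept states
= {r0, r1, r2, r3, r4, r5} \ {r0, r1, r2, r4, r5}
{r3}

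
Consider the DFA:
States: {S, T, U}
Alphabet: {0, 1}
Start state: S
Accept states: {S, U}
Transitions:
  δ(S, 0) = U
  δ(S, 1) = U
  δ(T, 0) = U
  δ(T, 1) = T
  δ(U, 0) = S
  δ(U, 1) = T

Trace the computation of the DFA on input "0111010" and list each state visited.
read '0': S → U
  read '1': U → T
  read '1': T → T
  read '1': T → T
  read '0': T → U
  read '1': U → T
  read '0': T → U
S -> U -> T -> T -> T -> U -> T -> U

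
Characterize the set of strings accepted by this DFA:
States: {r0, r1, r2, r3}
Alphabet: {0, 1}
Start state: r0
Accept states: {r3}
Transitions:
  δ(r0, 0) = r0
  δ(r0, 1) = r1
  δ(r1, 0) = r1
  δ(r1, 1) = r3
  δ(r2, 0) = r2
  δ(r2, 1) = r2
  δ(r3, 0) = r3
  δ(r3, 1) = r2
Testing a few strings:
  '1' → reject
  '01' → reject
  '0' → reject
  '011' → accept
State roles: r0=zero 1's; r1=one 1; r2=≥ three 1's (dead); r3=two 1's
All binary strings containing exactly two 1's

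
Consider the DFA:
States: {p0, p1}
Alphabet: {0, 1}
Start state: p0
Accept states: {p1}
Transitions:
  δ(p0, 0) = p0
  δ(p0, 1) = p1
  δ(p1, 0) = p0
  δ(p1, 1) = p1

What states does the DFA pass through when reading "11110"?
read '1': p0 → p1
  read '1': p1 → p1
  read '1': p1 → p1
  read '1': p1 → p1
  read '0': p1 → p0
p0 -> p1 -> p1 -> p1 -> p1 -> p0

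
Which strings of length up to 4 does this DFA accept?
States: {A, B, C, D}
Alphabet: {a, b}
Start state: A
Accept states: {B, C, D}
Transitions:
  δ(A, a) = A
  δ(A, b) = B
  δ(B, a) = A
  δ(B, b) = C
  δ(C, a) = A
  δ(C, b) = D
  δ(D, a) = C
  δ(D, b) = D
b, ab, bb, aab, abb, bab, bbb, aaab, aabb, abab, abbb, baab, babb, bbab, bbba, bbbb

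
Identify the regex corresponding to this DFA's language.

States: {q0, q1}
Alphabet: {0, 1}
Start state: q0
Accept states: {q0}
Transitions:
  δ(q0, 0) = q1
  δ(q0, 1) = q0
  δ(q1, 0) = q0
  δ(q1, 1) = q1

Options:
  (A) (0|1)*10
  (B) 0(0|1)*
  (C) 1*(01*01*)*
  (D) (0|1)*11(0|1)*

Check each option against the DFA on short strings; one disagreement eliminates an option:
  (A) (0|1)*10: on ε the DFA stays in q0 and accepts (q0 ∈ Accept), but the regex does not match it → eliminate
  (B) 0(0|1)*: on ε the DFA stays in q0 and accepts (q0 ∈ Accept), but the regex does not match it → eliminate
  (C) 1*(01*01*)*: agrees with the DFA on every string of length ≤ 6
  (D) (0|1)*11(0|1)*: on ε the DFA stays in q0 and accepts (q0 ∈ Accept), but the regex does not match it → eliminate
Only (C) is consistent with the DFA.
(C) 1*(01*01*)*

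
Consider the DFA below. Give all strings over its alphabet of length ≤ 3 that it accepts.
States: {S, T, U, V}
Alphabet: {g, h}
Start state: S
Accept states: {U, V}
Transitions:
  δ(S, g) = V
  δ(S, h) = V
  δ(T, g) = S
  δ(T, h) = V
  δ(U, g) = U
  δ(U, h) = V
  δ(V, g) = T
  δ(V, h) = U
g, h, gh, hh, ggh, ghg, ghh, hgh, hhg, hhh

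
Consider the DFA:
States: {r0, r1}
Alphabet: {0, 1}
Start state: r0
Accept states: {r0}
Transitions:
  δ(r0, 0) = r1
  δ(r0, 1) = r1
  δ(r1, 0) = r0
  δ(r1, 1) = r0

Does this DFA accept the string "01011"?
Processing string "01011":
  r0 --0--> r1
  r1 --1--> r0
  r0 --0--> r1
  r1 --1--> r0
  r0 --1--> r1
Final state: r1
Accept states: {r0}
No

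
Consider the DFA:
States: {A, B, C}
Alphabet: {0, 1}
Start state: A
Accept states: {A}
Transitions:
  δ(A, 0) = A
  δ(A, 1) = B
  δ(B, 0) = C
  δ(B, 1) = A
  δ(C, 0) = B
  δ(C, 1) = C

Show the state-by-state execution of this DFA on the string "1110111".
read '1': A → B
  read '1': B → A
  read '1': A → B
  read '0': B → C
  read '1': C → C
  read '1': C → C
  read '1': C → C
A -> B -> A -> B -> C -> C -> C -> C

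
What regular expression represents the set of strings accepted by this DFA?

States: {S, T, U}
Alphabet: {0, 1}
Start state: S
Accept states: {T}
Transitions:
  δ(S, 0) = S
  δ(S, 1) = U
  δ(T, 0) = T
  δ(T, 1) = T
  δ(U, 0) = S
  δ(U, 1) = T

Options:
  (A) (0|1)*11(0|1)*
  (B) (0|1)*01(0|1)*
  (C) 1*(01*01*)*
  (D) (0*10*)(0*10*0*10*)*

Check each option against the DFA on short strings; one disagreement eliminates an option:
  (A) (0|1)*11(0|1)*: agrees with the DFA on every string of length ≤ 6
  (B) (0|1)*01(0|1)*: on '01' the DFA goes S → S → U and rejects (U ∉ Accept), but the regex matches it → eliminate
  (C) 1*(01*01*)*: on ε the DFA stays in S and rejects (S ∉ Accept), but the regex matches it → eliminate
  (D) (0*10*)(0*10*0*10*)*: on '1' the DFA goes S → U and rejects (U ∉ Accept), but the regex matches it → eliminate
Only (A) is consistent with the DFA.
(A) (0|1)*11(0|1)*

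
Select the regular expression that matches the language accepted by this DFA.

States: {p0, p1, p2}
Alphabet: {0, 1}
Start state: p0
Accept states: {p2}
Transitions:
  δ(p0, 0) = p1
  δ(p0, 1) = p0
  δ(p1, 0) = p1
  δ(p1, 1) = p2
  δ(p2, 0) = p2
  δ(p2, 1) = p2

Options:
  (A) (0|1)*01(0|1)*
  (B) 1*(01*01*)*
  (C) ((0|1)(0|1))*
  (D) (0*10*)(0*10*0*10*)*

Check each option against the DFA on short strings; one disagreement eliminates an option:
  (A) (0|1)*01(0|1)*: agrees with the DFA on every string of length ≤ 6
  (B) 1*(01*01*)*: on ε the DFA stays in p0 and rejects (p0 ∉ Accept), but the regex matches it → eliminate
  (C) ((0|1)(0|1))*: on ε the DFA stays in p0 and rejects (p0 ∉ Accept), but the regex matches it → eliminate
  (D) (0*10*)(0*10*0*10*)*: on '1' the DFA goes p0 → p0 and rejects (p0 ∉ Accept), but the regex matches it → eliminate
Only (A) is consistent with the DFA.
(A) (0|1)*01(0|1)*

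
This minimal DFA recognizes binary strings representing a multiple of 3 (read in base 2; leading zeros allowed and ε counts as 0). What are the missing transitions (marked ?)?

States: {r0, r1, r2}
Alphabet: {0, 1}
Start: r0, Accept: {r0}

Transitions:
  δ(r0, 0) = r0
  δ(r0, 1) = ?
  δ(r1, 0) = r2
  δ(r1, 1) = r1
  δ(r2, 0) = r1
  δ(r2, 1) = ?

From the language and accept set, identify what each state tracks — r0: value ≡ 0 (mod 3); r1: value ≡ 2 (mod 3); r2: value ≡ 1 (mod 3).
Each missing δ(q, a) is the state matching the new tracked value after reading a.
δ(r0, 1) = r2; δ(r2, 1) = r0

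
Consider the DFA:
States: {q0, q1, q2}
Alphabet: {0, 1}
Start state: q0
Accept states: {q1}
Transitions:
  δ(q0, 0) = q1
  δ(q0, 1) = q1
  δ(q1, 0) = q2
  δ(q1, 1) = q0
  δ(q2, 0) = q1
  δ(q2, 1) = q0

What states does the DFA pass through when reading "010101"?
read '0': q0 → q1
  read '1': q1 → q0
  read '0': q0 → q1
  read '1': q1 → q0
  read '0': q0 → q1
  read '1': q1 → q0
q0 -> q1 -> q0 -> q1 -> q0 -> q1 -> q0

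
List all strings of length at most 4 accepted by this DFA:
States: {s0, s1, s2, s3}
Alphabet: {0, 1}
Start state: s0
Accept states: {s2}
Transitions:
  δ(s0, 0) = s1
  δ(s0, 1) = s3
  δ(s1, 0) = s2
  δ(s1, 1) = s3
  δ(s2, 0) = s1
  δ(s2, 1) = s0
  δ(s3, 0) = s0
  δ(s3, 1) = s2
00, 11, 011, 0000, 1000, 1011, 1100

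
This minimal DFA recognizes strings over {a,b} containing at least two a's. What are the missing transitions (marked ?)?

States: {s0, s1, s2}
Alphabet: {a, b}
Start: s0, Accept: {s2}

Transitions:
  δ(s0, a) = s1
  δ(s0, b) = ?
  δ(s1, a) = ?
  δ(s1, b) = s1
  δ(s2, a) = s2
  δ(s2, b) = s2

From the language and accept set, identify what each state tracks — s0: zero a's seen; s1: one a seen; s2: ≥ two a's seen.
Each missing δ(q, a) is the state matching the new tracked value after reading a.
δ(s0, b) = s0; δ(s1, a) = s2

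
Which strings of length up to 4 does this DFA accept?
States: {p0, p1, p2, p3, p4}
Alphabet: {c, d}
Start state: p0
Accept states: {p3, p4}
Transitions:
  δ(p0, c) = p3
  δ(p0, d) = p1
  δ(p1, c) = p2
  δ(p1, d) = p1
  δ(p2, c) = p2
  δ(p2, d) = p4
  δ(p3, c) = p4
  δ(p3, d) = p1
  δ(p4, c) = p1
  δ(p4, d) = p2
c, cc, dcd, ccdd, cdcd, dccd, ddcd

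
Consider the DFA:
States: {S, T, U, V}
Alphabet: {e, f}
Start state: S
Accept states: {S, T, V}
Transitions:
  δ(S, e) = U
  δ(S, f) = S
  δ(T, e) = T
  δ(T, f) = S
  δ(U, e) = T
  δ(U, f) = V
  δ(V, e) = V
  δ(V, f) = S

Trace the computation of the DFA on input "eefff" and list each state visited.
read 'e': S → U
  read 'e': U → T
  read 'f': T → S
  read 'f': S → S
  read 'f': S → S
S -> U -> T -> S -> S -> S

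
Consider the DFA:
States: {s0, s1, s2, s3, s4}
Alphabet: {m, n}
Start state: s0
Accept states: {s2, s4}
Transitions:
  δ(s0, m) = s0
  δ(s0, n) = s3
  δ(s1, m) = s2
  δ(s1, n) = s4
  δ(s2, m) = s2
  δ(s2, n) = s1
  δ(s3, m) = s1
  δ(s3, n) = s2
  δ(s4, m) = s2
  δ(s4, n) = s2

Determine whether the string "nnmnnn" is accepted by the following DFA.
Processing string "nnmnnn":
  s0 --n--> s3
  s3 --n--> s2
  s2 --m--> s2
  s2 --n--> s1
  s1 --n--> s4
  s4 --n--> s2
Final state: s2
Accept states: {s2, s4}
Yes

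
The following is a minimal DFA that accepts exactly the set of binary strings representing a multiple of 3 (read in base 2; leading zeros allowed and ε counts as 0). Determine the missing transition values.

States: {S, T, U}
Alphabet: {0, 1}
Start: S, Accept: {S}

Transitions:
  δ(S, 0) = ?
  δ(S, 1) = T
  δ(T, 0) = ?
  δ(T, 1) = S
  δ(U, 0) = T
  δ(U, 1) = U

From the language and accept set, identify what each state tracks — S: value ≡ 0 (mod 3); T: value ≡ 1 (mod 3); U: value ≡ 2 (mod 3).
Each missing δ(q, a) is the state matching the new tracked value after reading a.
δ(S, 0) = S; δ(T, 0) = U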